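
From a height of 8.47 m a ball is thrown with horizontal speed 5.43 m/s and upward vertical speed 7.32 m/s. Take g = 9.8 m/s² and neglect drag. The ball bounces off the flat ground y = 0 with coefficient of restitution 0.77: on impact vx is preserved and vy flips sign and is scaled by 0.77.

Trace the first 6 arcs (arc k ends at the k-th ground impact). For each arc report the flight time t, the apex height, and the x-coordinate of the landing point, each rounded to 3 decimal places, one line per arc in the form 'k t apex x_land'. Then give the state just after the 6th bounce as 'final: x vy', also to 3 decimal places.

1 2.259 11.204 12.267
2 2.329 6.643 24.911
3 1.793 3.938 34.648
4 1.381 2.335 42.145
5 1.063 1.384 47.917
6 0.819 0.821 52.362
final: 52.362 3.089

Arc 1: start y=8.470, vy=7.320 → t=2.259, apex=11.204, x_land=12.267, impact vy=-14.819
  bounce: vy ← 0.77·14.819 = 11.410
Arc 2: start y=0.000, vy=11.410 → t=2.329, apex=6.643, x_land=24.911, impact vy=-11.410
  bounce: vy ← 0.77·11.410 = 8.786
Arc 3: start y=0.000, vy=8.786 → t=1.793, apex=3.938, x_land=34.648, impact vy=-8.786
  bounce: vy ← 0.77·8.786 = 6.765
Arc 4: start y=0.000, vy=6.765 → t=1.381, apex=2.335, x_land=42.145, impact vy=-6.765
  bounce: vy ← 0.77·6.765 = 5.209
Arc 5: start y=0.000, vy=5.209 → t=1.063, apex=1.384, x_land=47.917, impact vy=-5.209
  bounce: vy ← 0.77·5.209 = 4.011
Arc 6: start y=0.000, vy=4.011 → t=0.819, apex=0.821, x_land=52.362, impact vy=-4.011
  bounce: vy ← 0.77·4.011 = 3.089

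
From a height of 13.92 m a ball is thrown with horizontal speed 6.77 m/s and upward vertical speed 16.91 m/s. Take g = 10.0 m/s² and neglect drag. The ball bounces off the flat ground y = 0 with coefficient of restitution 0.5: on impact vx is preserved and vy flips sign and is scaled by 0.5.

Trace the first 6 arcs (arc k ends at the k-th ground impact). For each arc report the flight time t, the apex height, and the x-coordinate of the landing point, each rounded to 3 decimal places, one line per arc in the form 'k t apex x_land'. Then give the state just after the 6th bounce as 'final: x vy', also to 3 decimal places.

1 4.067 28.217 27.531
2 2.376 7.054 43.614
3 1.188 1.764 51.655
4 0.594 0.441 55.676
5 0.297 0.110 57.686
6 0.148 0.028 58.691
final: 58.691 0.371

Arc 1: start y=13.920, vy=16.910 → t=4.067, apex=28.217, x_land=27.531, impact vy=-23.756
  bounce: vy ← 0.5·23.756 = 11.878
Arc 2: start y=0.000, vy=11.878 → t=2.376, apex=7.054, x_land=43.614, impact vy=-11.878
  bounce: vy ← 0.5·11.878 = 5.939
Arc 3: start y=0.000, vy=5.939 → t=1.188, apex=1.764, x_land=51.655, impact vy=-5.939
  bounce: vy ← 0.5·5.939 = 2.970
Arc 4: start y=0.000, vy=2.970 → t=0.594, apex=0.441, x_land=55.676, impact vy=-2.970
  bounce: vy ← 0.5·2.970 = 1.485
Arc 5: start y=0.000, vy=1.485 → t=0.297, apex=0.110, x_land=57.686, impact vy=-1.485
  bounce: vy ← 0.5·1.485 = 0.742
Arc 6: start y=0.000, vy=0.742 → t=0.148, apex=0.028, x_land=58.691, impact vy=-0.742
  bounce: vy ← 0.5·0.742 = 0.371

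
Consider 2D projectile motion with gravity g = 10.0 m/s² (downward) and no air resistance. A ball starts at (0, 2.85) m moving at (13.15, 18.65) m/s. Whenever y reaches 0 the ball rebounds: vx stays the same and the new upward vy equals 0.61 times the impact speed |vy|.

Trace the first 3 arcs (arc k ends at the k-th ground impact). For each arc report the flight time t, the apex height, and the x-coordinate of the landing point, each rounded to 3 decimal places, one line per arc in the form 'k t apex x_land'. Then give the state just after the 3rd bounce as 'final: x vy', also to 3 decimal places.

Arc 1: start y=2.850, vy=18.650 → t=3.877, apex=20.241, x_land=50.983, impact vy=-20.120
  bounce: vy ← 0.61·20.120 = 12.273
Arc 2: start y=0.000, vy=12.273 → t=2.455, apex=7.532, x_land=83.262, impact vy=-12.273
  bounce: vy ← 0.61·12.273 = 7.487
Arc 3: start y=0.000, vy=7.487 → t=1.497, apex=2.803, x_land=102.952, impact vy=-7.487
  bounce: vy ← 0.61·7.487 = 4.567

1 3.877 20.241 50.983
2 2.455 7.532 83.262
3 1.497 2.803 102.952
final: 102.952 4.567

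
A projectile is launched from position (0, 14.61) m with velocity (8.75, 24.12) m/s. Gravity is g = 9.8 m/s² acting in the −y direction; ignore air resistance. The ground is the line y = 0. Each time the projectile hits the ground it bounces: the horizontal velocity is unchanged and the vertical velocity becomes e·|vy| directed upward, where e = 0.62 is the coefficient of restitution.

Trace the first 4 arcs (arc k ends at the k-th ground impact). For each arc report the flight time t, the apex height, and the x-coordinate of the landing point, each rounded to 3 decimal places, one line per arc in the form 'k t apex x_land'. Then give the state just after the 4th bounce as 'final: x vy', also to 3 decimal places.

Arc 1: start y=14.610, vy=24.120 → t=5.468, apex=44.292, x_land=47.843, impact vy=-29.464
  bounce: vy ← 0.62·29.464 = 18.268
Arc 2: start y=0.000, vy=18.268 → t=3.728, apex=17.026, x_land=80.464, impact vy=-18.268
  bounce: vy ← 0.62·18.268 = 11.326
Arc 3: start y=0.000, vy=11.326 → t=2.311, apex=6.545, x_land=100.689, impact vy=-11.326
  bounce: vy ← 0.62·11.326 = 7.022
Arc 4: start y=0.000, vy=7.022 → t=1.433, apex=2.516, x_land=113.228, impact vy=-7.022
  bounce: vy ← 0.62·7.022 = 4.354

1 5.468 44.292 47.843
2 3.728 17.026 80.464
3 2.311 6.545 100.689
4 1.433 2.516 113.228
final: 113.228 4.354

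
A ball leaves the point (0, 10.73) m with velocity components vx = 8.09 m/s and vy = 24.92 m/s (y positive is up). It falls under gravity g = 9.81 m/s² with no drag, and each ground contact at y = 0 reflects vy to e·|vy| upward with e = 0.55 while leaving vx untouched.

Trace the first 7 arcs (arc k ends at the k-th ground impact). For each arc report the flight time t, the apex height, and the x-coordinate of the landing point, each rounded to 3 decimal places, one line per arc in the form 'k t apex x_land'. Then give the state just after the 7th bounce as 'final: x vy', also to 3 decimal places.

1 5.480 42.382 44.331
2 3.233 12.820 70.489
3 1.778 3.878 84.877
4 0.978 1.173 92.789
5 0.538 0.355 97.142
6 0.296 0.107 99.535
7 0.163 0.032 100.852
final: 100.852 0.439

Arc 1: start y=10.730, vy=24.920 → t=5.480, apex=42.382, x_land=44.331, impact vy=-28.836
  bounce: vy ← 0.55·28.836 = 15.860
Arc 2: start y=0.000, vy=15.860 → t=3.233, apex=12.820, x_land=70.489, impact vy=-15.860
  bounce: vy ← 0.55·15.860 = 8.723
Arc 3: start y=0.000, vy=8.723 → t=1.778, apex=3.878, x_land=84.877, impact vy=-8.723
  bounce: vy ← 0.55·8.723 = 4.798
Arc 4: start y=0.000, vy=4.798 → t=0.978, apex=1.173, x_land=92.789, impact vy=-4.798
  bounce: vy ← 0.55·4.798 = 2.639
Arc 5: start y=0.000, vy=2.639 → t=0.538, apex=0.355, x_land=97.142, impact vy=-2.639
  bounce: vy ← 0.55·2.639 = 1.451
Arc 6: start y=0.000, vy=1.451 → t=0.296, apex=0.107, x_land=99.535, impact vy=-1.451
  bounce: vy ← 0.55·1.451 = 0.798
Arc 7: start y=0.000, vy=0.798 → t=0.163, apex=0.032, x_land=100.852, impact vy=-0.798
  bounce: vy ← 0.55·0.798 = 0.439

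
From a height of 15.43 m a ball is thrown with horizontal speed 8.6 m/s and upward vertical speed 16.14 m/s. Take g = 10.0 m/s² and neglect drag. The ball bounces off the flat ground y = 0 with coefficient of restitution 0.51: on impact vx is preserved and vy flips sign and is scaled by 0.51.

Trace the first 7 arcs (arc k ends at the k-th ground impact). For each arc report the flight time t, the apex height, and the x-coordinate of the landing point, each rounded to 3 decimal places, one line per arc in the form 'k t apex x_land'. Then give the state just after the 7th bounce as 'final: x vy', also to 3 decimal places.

Arc 1: start y=15.430, vy=16.140 → t=4.000, apex=28.455, x_land=34.396, impact vy=-23.856
  bounce: vy ← 0.51·23.856 = 12.166
Arc 2: start y=0.000, vy=12.166 → t=2.433, apex=7.401, x_land=55.323, impact vy=-12.166
  bounce: vy ← 0.51·12.166 = 6.205
Arc 3: start y=0.000, vy=6.205 → t=1.241, apex=1.925, x_land=65.995, impact vy=-6.205
  bounce: vy ← 0.51·6.205 = 3.164
Arc 4: start y=0.000, vy=3.164 → t=0.633, apex=0.501, x_land=71.438, impact vy=-3.164
  bounce: vy ← 0.51·3.164 = 1.614
Arc 5: start y=0.000, vy=1.614 → t=0.323, apex=0.130, x_land=74.214, impact vy=-1.614
  bounce: vy ← 0.51·1.614 = 0.823
Arc 6: start y=0.000, vy=0.823 → t=0.165, apex=0.034, x_land=75.630, impact vy=-0.823
  bounce: vy ← 0.51·0.823 = 0.420
Arc 7: start y=0.000, vy=0.420 → t=0.084, apex=0.009, x_land=76.352, impact vy=-0.420
  bounce: vy ← 0.51·0.420 = 0.214

1 4.000 28.455 34.396
2 2.433 7.401 55.323
3 1.241 1.925 65.995
4 0.633 0.501 71.438
5 0.323 0.130 74.214
6 0.165 0.034 75.630
7 0.084 0.009 76.352
final: 76.352 0.214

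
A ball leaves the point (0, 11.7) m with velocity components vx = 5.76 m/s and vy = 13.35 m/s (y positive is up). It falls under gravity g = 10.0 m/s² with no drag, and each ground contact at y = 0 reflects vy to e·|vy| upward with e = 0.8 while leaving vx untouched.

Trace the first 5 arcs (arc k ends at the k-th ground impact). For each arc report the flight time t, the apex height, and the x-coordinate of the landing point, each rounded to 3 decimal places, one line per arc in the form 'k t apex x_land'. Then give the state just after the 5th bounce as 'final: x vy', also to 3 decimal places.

Arc 1: start y=11.700, vy=13.350 → t=3.365, apex=20.611, x_land=19.384, impact vy=-20.303
  bounce: vy ← 0.8·20.303 = 16.243
Arc 2: start y=0.000, vy=16.243 → t=3.249, apex=13.191, x_land=38.096, impact vy=-16.243
  bounce: vy ← 0.8·16.243 = 12.994
Arc 3: start y=0.000, vy=12.994 → t=2.599, apex=8.442, x_land=53.065, impact vy=-12.994
  bounce: vy ← 0.8·12.994 = 10.395
Arc 4: start y=0.000, vy=10.395 → t=2.079, apex=5.403, x_land=65.040, impact vy=-10.395
  bounce: vy ← 0.8·10.395 = 8.316
Arc 5: start y=0.000, vy=8.316 → t=1.663, apex=3.458, x_land=74.621, impact vy=-8.316
  bounce: vy ← 0.8·8.316 = 6.653

1 3.365 20.611 19.384
2 3.249 13.191 38.096
3 2.599 8.442 53.065
4 2.079 5.403 65.040
5 1.663 3.458 74.621
final: 74.621 6.653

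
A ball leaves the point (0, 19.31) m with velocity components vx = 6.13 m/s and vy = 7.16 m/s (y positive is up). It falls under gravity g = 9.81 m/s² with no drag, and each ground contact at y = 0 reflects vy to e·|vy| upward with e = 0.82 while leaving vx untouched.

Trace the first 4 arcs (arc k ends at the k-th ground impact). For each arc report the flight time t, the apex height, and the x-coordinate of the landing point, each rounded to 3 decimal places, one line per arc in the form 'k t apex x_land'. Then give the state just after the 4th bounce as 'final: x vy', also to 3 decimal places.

Arc 1: start y=19.310, vy=7.160 → t=2.844, apex=21.923, x_land=17.434, impact vy=-20.740
  bounce: vy ← 0.82·20.740 = 17.006
Arc 2: start y=0.000, vy=17.006 → t=3.467, apex=14.741, x_land=38.687, impact vy=-17.006
  bounce: vy ← 0.82·17.006 = 13.945
Arc 3: start y=0.000, vy=13.945 → t=2.843, apex=9.912, x_land=56.115, impact vy=-13.945
  bounce: vy ← 0.82·13.945 = 11.435
Arc 4: start y=0.000, vy=11.435 → t=2.331, apex=6.665, x_land=70.406, impact vy=-11.435
  bounce: vy ← 0.82·11.435 = 9.377

1 2.844 21.923 17.434
2 3.467 14.741 38.687
3 2.843 9.912 56.115
4 2.331 6.665 70.406
final: 70.406 9.377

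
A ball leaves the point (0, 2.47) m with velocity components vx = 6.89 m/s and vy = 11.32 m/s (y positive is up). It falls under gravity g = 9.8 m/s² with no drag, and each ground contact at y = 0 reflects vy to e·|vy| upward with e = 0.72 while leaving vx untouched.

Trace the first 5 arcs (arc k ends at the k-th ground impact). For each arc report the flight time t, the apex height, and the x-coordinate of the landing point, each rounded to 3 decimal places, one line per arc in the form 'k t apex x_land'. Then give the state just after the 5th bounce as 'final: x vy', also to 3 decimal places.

Arc 1: start y=2.470, vy=11.320 → t=2.511, apex=9.008, x_land=17.300, impact vy=-13.287
  bounce: vy ← 0.72·13.287 = 9.567
Arc 2: start y=0.000, vy=9.567 → t=1.952, apex=4.670, x_land=30.753, impact vy=-9.567
  bounce: vy ← 0.72·9.567 = 6.888
Arc 3: start y=0.000, vy=6.888 → t=1.406, apex=2.421, x_land=40.438, impact vy=-6.888
  bounce: vy ← 0.72·6.888 = 4.959
Arc 4: start y=0.000, vy=4.959 → t=1.012, apex=1.255, x_land=47.412, impact vy=-4.959
  bounce: vy ← 0.72·4.959 = 3.571
Arc 5: start y=0.000, vy=3.571 → t=0.729, apex=0.651, x_land=52.433, impact vy=-3.571
  bounce: vy ← 0.72·3.571 = 2.571

1 2.511 9.008 17.300
2 1.952 4.670 30.753
3 1.406 2.421 40.438
4 1.012 1.255 47.412
5 0.729 0.651 52.433
final: 52.433 2.571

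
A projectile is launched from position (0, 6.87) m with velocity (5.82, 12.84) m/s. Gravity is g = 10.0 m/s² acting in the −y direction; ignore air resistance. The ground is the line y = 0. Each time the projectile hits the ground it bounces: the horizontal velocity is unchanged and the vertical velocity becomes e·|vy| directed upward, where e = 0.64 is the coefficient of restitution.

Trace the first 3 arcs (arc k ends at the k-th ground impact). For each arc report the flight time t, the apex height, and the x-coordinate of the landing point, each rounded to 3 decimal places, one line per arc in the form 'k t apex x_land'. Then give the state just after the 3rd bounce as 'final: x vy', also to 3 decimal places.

1 3.023 15.113 17.591
2 2.225 6.190 30.543
3 1.424 2.536 38.832
final: 38.832 4.558

Arc 1: start y=6.870, vy=12.840 → t=3.023, apex=15.113, x_land=17.591, impact vy=-17.386
  bounce: vy ← 0.64·17.386 = 11.127
Arc 2: start y=0.000, vy=11.127 → t=2.225, apex=6.190, x_land=30.543, impact vy=-11.127
  bounce: vy ← 0.64·11.127 = 7.121
Arc 3: start y=0.000, vy=7.121 → t=1.424, apex=2.536, x_land=38.832, impact vy=-7.121
  bounce: vy ← 0.64·7.121 = 4.558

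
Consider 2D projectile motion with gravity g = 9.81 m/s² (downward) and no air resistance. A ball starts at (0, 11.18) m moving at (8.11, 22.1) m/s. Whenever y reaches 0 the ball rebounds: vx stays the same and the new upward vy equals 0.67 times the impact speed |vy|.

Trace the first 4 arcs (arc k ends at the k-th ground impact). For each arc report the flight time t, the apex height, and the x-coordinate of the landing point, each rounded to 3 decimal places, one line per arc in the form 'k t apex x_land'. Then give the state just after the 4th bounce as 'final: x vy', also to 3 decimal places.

Arc 1: start y=11.180, vy=22.100 → t=4.965, apex=36.073, x_land=40.264, impact vy=-26.604
  bounce: vy ← 0.67·26.604 = 17.825
Arc 2: start y=0.000, vy=17.825 → t=3.634, apex=16.193, x_land=69.735, impact vy=-17.825
  bounce: vy ← 0.67·17.825 = 11.942
Arc 3: start y=0.000, vy=11.942 → t=2.435, apex=7.269, x_land=89.481, impact vy=-11.942
  bounce: vy ← 0.67·11.942 = 8.001
Arc 4: start y=0.000, vy=8.001 → t=1.631, apex=3.263, x_land=102.711, impact vy=-8.001
  bounce: vy ← 0.67·8.001 = 5.361

1 4.965 36.073 40.264
2 3.634 16.193 69.735
3 2.435 7.269 89.481
4 1.631 3.263 102.711
final: 102.711 5.361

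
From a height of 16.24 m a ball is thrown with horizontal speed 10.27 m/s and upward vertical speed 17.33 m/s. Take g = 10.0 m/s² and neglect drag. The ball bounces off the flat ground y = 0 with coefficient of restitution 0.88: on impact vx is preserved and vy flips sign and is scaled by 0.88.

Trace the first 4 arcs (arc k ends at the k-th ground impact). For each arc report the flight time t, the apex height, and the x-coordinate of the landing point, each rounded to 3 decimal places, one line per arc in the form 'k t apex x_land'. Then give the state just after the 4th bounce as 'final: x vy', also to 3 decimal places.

1 4.233 31.256 43.476
2 4.400 24.205 88.668
3 3.872 18.744 128.438
4 3.408 14.516 163.435
final: 163.435 14.994

Arc 1: start y=16.240, vy=17.330 → t=4.233, apex=31.256, x_land=43.476, impact vy=-25.003
  bounce: vy ← 0.88·25.003 = 22.002
Arc 2: start y=0.000, vy=22.002 → t=4.400, apex=24.205, x_land=88.668, impact vy=-22.002
  bounce: vy ← 0.88·22.002 = 19.362
Arc 3: start y=0.000, vy=19.362 → t=3.872, apex=18.744, x_land=128.438, impact vy=-19.362
  bounce: vy ← 0.88·19.362 = 17.039
Arc 4: start y=0.000, vy=17.039 → t=3.408, apex=14.516, x_land=163.435, impact vy=-17.039
  bounce: vy ← 0.88·17.039 = 14.994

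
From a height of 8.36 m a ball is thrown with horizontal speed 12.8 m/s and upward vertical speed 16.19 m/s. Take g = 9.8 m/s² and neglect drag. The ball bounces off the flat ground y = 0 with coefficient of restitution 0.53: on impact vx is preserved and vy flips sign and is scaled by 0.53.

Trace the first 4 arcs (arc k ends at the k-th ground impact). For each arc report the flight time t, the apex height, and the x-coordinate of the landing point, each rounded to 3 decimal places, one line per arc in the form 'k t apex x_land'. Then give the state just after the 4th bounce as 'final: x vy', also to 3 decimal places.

1 3.758 21.733 48.103
2 2.232 6.105 76.678
3 1.183 1.715 91.822
4 0.627 0.482 99.849
final: 99.849 1.629

Arc 1: start y=8.360, vy=16.190 → t=3.758, apex=21.733, x_land=48.103, impact vy=-20.639
  bounce: vy ← 0.53·20.639 = 10.939
Arc 2: start y=0.000, vy=10.939 → t=2.232, apex=6.105, x_land=76.678, impact vy=-10.939
  bounce: vy ← 0.53·10.939 = 5.798
Arc 3: start y=0.000, vy=5.798 → t=1.183, apex=1.715, x_land=91.822, impact vy=-5.798
  bounce: vy ← 0.53·5.798 = 3.073
Arc 4: start y=0.000, vy=3.073 → t=0.627, apex=0.482, x_land=99.849, impact vy=-3.073
  bounce: vy ← 0.53·3.073 = 1.629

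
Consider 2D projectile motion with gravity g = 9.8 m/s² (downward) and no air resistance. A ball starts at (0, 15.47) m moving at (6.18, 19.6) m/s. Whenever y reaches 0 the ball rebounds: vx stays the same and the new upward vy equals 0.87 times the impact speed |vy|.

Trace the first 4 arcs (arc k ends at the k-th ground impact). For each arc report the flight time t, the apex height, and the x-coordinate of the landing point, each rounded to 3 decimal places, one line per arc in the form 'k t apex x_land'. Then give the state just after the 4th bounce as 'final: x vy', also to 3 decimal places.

1 4.675 35.070 28.893
2 4.655 26.544 57.661
3 4.050 20.092 82.689
4 3.523 15.207 104.464
final: 104.464 15.020

Arc 1: start y=15.470, vy=19.600 → t=4.675, apex=35.070, x_land=28.893, impact vy=-26.218
  bounce: vy ← 0.87·26.218 = 22.809
Arc 2: start y=0.000, vy=22.809 → t=4.655, apex=26.544, x_land=57.661, impact vy=-22.809
  bounce: vy ← 0.87·22.809 = 19.844
Arc 3: start y=0.000, vy=19.844 → t=4.050, apex=20.092, x_land=82.689, impact vy=-19.844
  bounce: vy ← 0.87·19.844 = 17.264
Arc 4: start y=0.000, vy=17.264 → t=3.523, apex=15.207, x_land=104.464, impact vy=-17.264
  bounce: vy ← 0.87·17.264 = 15.020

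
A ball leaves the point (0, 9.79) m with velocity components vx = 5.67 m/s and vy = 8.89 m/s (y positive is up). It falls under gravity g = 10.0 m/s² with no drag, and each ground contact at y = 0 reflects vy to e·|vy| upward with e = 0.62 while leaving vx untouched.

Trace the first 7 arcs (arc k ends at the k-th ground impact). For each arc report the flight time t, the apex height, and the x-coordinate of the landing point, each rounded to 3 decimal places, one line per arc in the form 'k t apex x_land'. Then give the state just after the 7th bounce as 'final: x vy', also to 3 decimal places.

Arc 1: start y=9.790, vy=8.890 → t=2.547, apex=13.742, x_land=14.440, impact vy=-16.578
  bounce: vy ← 0.62·16.578 = 10.278
Arc 2: start y=0.000, vy=10.278 → t=2.056, apex=5.282, x_land=26.096, impact vy=-10.278
  bounce: vy ← 0.62·10.278 = 6.373
Arc 3: start y=0.000, vy=6.373 → t=1.275, apex=2.031, x_land=33.323, impact vy=-6.373
  bounce: vy ← 0.62·6.373 = 3.951
Arc 4: start y=0.000, vy=3.951 → t=0.790, apex=0.781, x_land=37.803, impact vy=-3.951
  bounce: vy ← 0.62·3.951 = 2.450
Arc 5: start y=0.000, vy=2.450 → t=0.490, apex=0.300, x_land=40.581, impact vy=-2.450
  bounce: vy ← 0.62·2.450 = 1.519
Arc 6: start y=0.000, vy=1.519 → t=0.304, apex=0.115, x_land=42.303, impact vy=-1.519
  bounce: vy ← 0.62·1.519 = 0.942
Arc 7: start y=0.000, vy=0.942 → t=0.188, apex=0.044, x_land=43.371, impact vy=-0.942
  bounce: vy ← 0.62·0.942 = 0.584

1 2.547 13.742 14.440
2 2.056 5.282 26.096
3 1.275 2.031 33.323
4 0.790 0.781 37.803
5 0.490 0.300 40.581
6 0.304 0.115 42.303
7 0.188 0.044 43.371
final: 43.371 0.584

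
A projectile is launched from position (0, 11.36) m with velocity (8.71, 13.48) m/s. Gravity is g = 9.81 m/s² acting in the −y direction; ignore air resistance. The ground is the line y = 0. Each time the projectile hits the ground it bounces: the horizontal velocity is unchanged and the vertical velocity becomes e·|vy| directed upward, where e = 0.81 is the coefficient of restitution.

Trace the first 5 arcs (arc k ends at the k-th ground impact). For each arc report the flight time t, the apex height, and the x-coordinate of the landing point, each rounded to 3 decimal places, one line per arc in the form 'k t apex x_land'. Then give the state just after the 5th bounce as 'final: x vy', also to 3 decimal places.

Arc 1: start y=11.360, vy=13.480 → t=3.425, apex=20.621, x_land=29.828, impact vy=-20.115
  bounce: vy ← 0.81·20.115 = 16.293
Arc 2: start y=0.000, vy=16.293 → t=3.322, apex=13.530, x_land=58.759, impact vy=-16.293
  bounce: vy ← 0.81·16.293 = 13.197
Arc 3: start y=0.000, vy=13.197 → t=2.691, apex=8.877, x_land=82.194, impact vy=-13.197
  bounce: vy ← 0.81·13.197 = 10.690
Arc 4: start y=0.000, vy=10.690 → t=2.179, apex=5.824, x_land=101.176, impact vy=-10.690
  bounce: vy ← 0.81·10.690 = 8.659
Arc 5: start y=0.000, vy=8.659 → t=1.765, apex=3.821, x_land=116.551, impact vy=-8.659
  bounce: vy ← 0.81·8.659 = 7.013

1 3.425 20.621 29.828
2 3.322 13.530 58.759
3 2.691 8.877 82.194
4 2.179 5.824 101.176
5 1.765 3.821 116.551
final: 116.551 7.013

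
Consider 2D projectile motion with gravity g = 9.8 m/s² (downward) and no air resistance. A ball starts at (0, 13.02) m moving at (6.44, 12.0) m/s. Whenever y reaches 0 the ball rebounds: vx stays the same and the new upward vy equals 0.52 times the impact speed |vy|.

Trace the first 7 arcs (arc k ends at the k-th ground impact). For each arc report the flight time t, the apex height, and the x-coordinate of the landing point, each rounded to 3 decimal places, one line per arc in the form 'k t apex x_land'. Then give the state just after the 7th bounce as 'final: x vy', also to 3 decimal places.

Arc 1: start y=13.020, vy=12.000 → t=3.263, apex=20.367, x_land=21.015, impact vy=-19.980
  bounce: vy ← 0.52·19.980 = 10.389
Arc 2: start y=0.000, vy=10.389 → t=2.120, apex=5.507, x_land=34.670, impact vy=-10.389
  bounce: vy ← 0.52·10.389 = 5.403
Arc 3: start y=0.000, vy=5.403 → t=1.103, apex=1.489, x_land=41.771, impact vy=-5.403
  bounce: vy ← 0.52·5.403 = 2.809
Arc 4: start y=0.000, vy=2.809 → t=0.573, apex=0.403, x_land=45.463, impact vy=-2.809
  bounce: vy ← 0.52·2.809 = 1.461
Arc 5: start y=0.000, vy=1.461 → t=0.298, apex=0.109, x_land=47.383, impact vy=-1.461
  bounce: vy ← 0.52·1.461 = 0.760
Arc 6: start y=0.000, vy=0.760 → t=0.155, apex=0.029, x_land=48.381, impact vy=-0.760
  bounce: vy ← 0.52·0.760 = 0.395
Arc 7: start y=0.000, vy=0.395 → t=0.081, apex=0.008, x_land=48.900, impact vy=-0.395
  bounce: vy ← 0.52·0.395 = 0.205

1 3.263 20.367 21.015
2 2.120 5.507 34.670
3 1.103 1.489 41.771
4 0.573 0.403 45.463
5 0.298 0.109 47.383
6 0.155 0.029 48.381
7 0.081 0.008 48.900
final: 48.900 0.205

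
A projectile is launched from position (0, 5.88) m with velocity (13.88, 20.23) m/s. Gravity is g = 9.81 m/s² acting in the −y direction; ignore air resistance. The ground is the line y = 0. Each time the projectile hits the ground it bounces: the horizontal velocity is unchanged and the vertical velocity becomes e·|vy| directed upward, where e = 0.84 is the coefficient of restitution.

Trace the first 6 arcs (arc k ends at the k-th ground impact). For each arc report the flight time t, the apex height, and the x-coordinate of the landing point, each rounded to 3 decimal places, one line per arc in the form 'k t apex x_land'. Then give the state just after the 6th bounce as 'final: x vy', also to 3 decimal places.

Arc 1: start y=5.880, vy=20.230 → t=4.397, apex=26.739, x_land=61.030, impact vy=-22.905
  bounce: vy ← 0.84·22.905 = 19.240
Arc 2: start y=0.000, vy=19.240 → t=3.922, apex=18.867, x_land=115.475, impact vy=-19.240
  bounce: vy ← 0.84·19.240 = 16.161
Arc 3: start y=0.000, vy=16.161 → t=3.295, apex=13.313, x_land=161.208, impact vy=-16.161
  bounce: vy ← 0.84·16.161 = 13.576
Arc 4: start y=0.000, vy=13.576 → t=2.768, apex=9.393, x_land=199.623, impact vy=-13.576
  bounce: vy ← 0.84·13.576 = 11.404
Arc 5: start y=0.000, vy=11.404 → t=2.325, apex=6.628, x_land=231.893, impact vy=-11.404
  bounce: vy ← 0.84·11.404 = 9.579
Arc 6: start y=0.000, vy=9.579 → t=1.953, apex=4.677, x_land=258.999, impact vy=-9.579
  bounce: vy ← 0.84·9.579 = 8.046

1 4.397 26.739 61.030
2 3.922 18.867 115.475
3 3.295 13.313 161.208
4 2.768 9.393 199.623
5 2.325 6.628 231.893
6 1.953 4.677 258.999
final: 258.999 8.046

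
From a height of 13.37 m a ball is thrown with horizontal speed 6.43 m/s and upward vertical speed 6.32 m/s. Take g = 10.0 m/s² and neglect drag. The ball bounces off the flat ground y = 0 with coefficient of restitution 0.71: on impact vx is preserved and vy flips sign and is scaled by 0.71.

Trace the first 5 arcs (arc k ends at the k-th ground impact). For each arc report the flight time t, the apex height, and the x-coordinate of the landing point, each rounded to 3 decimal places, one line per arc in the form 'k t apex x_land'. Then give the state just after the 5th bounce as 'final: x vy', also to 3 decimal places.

Arc 1: start y=13.370, vy=6.320 → t=2.385, apex=15.367, x_land=15.336, impact vy=-17.531
  bounce: vy ← 0.71·17.531 = 12.447
Arc 2: start y=0.000, vy=12.447 → t=2.489, apex=7.747, x_land=31.343, impact vy=-12.447
  bounce: vy ← 0.71·12.447 = 8.837
Arc 3: start y=0.000, vy=8.837 → t=1.767, apex=3.905, x_land=42.708, impact vy=-8.837
  bounce: vy ← 0.71·8.837 = 6.275
Arc 4: start y=0.000, vy=6.275 → t=1.255, apex=1.969, x_land=50.777, impact vy=-6.275
  bounce: vy ← 0.71·6.275 = 4.455
Arc 5: start y=0.000, vy=4.455 → t=0.891, apex=0.992, x_land=56.507, impact vy=-4.455
  bounce: vy ← 0.71·4.455 = 3.163

1 2.385 15.367 15.336
2 2.489 7.747 31.343
3 1.767 3.905 42.708
4 1.255 1.969 50.777
5 0.891 0.992 56.507
final: 56.507 3.163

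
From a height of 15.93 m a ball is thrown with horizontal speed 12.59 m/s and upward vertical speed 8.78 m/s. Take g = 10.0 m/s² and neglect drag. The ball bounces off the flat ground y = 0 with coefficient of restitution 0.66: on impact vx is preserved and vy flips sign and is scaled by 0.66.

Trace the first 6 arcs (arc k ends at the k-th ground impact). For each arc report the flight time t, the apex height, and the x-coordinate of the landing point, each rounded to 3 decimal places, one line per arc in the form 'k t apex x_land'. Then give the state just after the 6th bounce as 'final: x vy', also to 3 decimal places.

Arc 1: start y=15.930, vy=8.780 → t=2.867, apex=19.784, x_land=36.098, impact vy=-19.892
  bounce: vy ← 0.66·19.892 = 13.129
Arc 2: start y=0.000, vy=13.129 → t=2.626, apex=8.618, x_land=69.156, impact vy=-13.129
  bounce: vy ← 0.66·13.129 = 8.665
Arc 3: start y=0.000, vy=8.665 → t=1.733, apex=3.754, x_land=90.974, impact vy=-8.665
  bounce: vy ← 0.66·8.665 = 5.719
Arc 4: start y=0.000, vy=5.719 → t=1.144, apex=1.635, x_land=105.374, impact vy=-5.719
  bounce: vy ← 0.66·5.719 = 3.774
Arc 5: start y=0.000, vy=3.774 → t=0.755, apex=0.712, x_land=114.878, impact vy=-3.774
  bounce: vy ← 0.66·3.774 = 2.491
Arc 6: start y=0.000, vy=2.491 → t=0.498, apex=0.310, x_land=121.151, impact vy=-2.491
  bounce: vy ← 0.66·2.491 = 1.644

1 2.867 19.784 36.098
2 2.626 8.618 69.156
3 1.733 3.754 90.974
4 1.144 1.635 105.374
5 0.755 0.712 114.878
6 0.498 0.310 121.151
final: 121.151 1.644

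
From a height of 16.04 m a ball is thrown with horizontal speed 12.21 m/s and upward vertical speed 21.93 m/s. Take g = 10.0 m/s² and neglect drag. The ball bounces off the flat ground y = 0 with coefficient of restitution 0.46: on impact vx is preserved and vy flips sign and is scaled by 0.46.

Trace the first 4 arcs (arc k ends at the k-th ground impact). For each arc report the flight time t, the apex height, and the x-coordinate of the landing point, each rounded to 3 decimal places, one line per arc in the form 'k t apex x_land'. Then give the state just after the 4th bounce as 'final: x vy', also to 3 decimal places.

1 5.024 40.086 61.349
2 2.605 8.482 93.155
3 1.198 1.795 107.786
4 0.551 0.380 114.517
final: 114.517 1.268

Arc 1: start y=16.040, vy=21.930 → t=5.024, apex=40.086, x_land=61.349, impact vy=-28.315
  bounce: vy ← 0.46·28.315 = 13.025
Arc 2: start y=0.000, vy=13.025 → t=2.605, apex=8.482, x_land=93.155, impact vy=-13.025
  bounce: vy ← 0.46·13.025 = 5.991
Arc 3: start y=0.000, vy=5.991 → t=1.198, apex=1.795, x_land=107.786, impact vy=-5.991
  bounce: vy ← 0.46·5.991 = 2.756
Arc 4: start y=0.000, vy=2.756 → t=0.551, apex=0.380, x_land=114.517, impact vy=-2.756
  bounce: vy ← 0.46·2.756 = 1.268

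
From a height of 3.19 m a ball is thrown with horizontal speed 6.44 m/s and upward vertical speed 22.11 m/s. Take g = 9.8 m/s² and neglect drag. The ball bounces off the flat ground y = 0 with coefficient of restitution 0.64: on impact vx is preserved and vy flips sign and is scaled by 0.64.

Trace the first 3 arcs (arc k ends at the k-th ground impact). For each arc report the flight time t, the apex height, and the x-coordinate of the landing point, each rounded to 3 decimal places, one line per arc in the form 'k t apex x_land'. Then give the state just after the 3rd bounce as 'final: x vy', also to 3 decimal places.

1 4.652 28.131 29.960
2 3.067 11.523 49.711
3 1.963 4.720 62.352
final: 62.352 6.156

Arc 1: start y=3.190, vy=22.110 → t=4.652, apex=28.131, x_land=29.960, impact vy=-23.481
  bounce: vy ← 0.64·23.481 = 15.028
Arc 2: start y=0.000, vy=15.028 → t=3.067, apex=11.523, x_land=49.711, impact vy=-15.028
  bounce: vy ← 0.64·15.028 = 9.618
Arc 3: start y=0.000, vy=9.618 → t=1.963, apex=4.720, x_land=62.352, impact vy=-9.618
  bounce: vy ← 0.64·9.618 = 6.156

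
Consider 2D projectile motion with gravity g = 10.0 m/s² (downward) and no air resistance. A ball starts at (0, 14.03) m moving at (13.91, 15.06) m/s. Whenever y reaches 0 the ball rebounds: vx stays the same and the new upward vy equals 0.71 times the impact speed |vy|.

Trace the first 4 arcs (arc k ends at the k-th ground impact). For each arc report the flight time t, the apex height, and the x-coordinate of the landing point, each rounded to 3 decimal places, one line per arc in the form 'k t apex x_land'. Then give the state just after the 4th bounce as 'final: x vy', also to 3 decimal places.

1 3.759 25.370 52.282
2 3.199 12.789 96.775
3 2.271 6.447 128.365
4 1.612 3.250 150.794
final: 150.794 5.724

Arc 1: start y=14.030, vy=15.060 → t=3.759, apex=25.370, x_land=52.282, impact vy=-22.526
  bounce: vy ← 0.71·22.526 = 15.993
Arc 2: start y=0.000, vy=15.993 → t=3.199, apex=12.789, x_land=96.775, impact vy=-15.993
  bounce: vy ← 0.71·15.993 = 11.355
Arc 3: start y=0.000, vy=11.355 → t=2.271, apex=6.447, x_land=128.365, impact vy=-11.355
  bounce: vy ← 0.71·11.355 = 8.062
Arc 4: start y=0.000, vy=8.062 → t=1.612, apex=3.250, x_land=150.794, impact vy=-8.062
  bounce: vy ← 0.71·8.062 = 5.724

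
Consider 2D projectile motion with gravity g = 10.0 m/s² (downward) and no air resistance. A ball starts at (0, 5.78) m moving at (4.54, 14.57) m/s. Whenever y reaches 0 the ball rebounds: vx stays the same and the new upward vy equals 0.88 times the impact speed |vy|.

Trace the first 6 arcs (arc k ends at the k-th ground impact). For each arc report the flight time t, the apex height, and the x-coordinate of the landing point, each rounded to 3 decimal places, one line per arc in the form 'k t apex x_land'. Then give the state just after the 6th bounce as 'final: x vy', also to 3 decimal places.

1 3.268 16.394 14.836
2 3.187 12.696 29.304
3 2.805 9.832 42.037
4 2.468 7.614 53.241
5 2.172 5.896 63.101
6 1.911 4.566 71.778
final: 71.778 8.409

Arc 1: start y=5.780, vy=14.570 → t=3.268, apex=16.394, x_land=14.836, impact vy=-18.108
  bounce: vy ← 0.88·18.108 = 15.935
Arc 2: start y=0.000, vy=15.935 → t=3.187, apex=12.696, x_land=29.304, impact vy=-15.935
  bounce: vy ← 0.88·15.935 = 14.023
Arc 3: start y=0.000, vy=14.023 → t=2.805, apex=9.832, x_land=42.037, impact vy=-14.023
  bounce: vy ← 0.88·14.023 = 12.340
Arc 4: start y=0.000, vy=12.340 → t=2.468, apex=7.614, x_land=53.241, impact vy=-12.340
  bounce: vy ← 0.88·12.340 = 10.859
Arc 5: start y=0.000, vy=10.859 → t=2.172, apex=5.896, x_land=63.101, impact vy=-10.859
  bounce: vy ← 0.88·10.859 = 9.556
Arc 6: start y=0.000, vy=9.556 → t=1.911, apex=4.566, x_land=71.778, impact vy=-9.556
  bounce: vy ← 0.88·9.556 = 8.409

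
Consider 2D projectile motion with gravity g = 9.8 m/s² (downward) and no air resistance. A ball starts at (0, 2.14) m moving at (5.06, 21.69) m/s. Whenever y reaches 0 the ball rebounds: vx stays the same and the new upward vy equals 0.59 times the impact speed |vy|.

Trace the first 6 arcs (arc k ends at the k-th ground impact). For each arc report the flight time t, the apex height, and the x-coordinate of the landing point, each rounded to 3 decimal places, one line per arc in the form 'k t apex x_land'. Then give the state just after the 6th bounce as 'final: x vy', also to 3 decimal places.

1 4.523 26.143 22.887
2 2.726 9.100 36.678
3 1.608 3.168 44.815
4 0.949 1.103 49.616
5 0.560 0.384 52.449
6 0.330 0.134 54.120
final: 54.120 0.955

Arc 1: start y=2.140, vy=21.690 → t=4.523, apex=26.143, x_land=22.887, impact vy=-22.636
  bounce: vy ← 0.59·22.636 = 13.355
Arc 2: start y=0.000, vy=13.355 → t=2.726, apex=9.100, x_land=36.678, impact vy=-13.355
  bounce: vy ← 0.59·13.355 = 7.880
Arc 3: start y=0.000, vy=7.880 → t=1.608, apex=3.168, x_land=44.815, impact vy=-7.880
  bounce: vy ← 0.59·7.880 = 4.649
Arc 4: start y=0.000, vy=4.649 → t=0.949, apex=1.103, x_land=49.616, impact vy=-4.649
  bounce: vy ← 0.59·4.649 = 2.743
Arc 5: start y=0.000, vy=2.743 → t=0.560, apex=0.384, x_land=52.449, impact vy=-2.743
  bounce: vy ← 0.59·2.743 = 1.618
Arc 6: start y=0.000, vy=1.618 → t=0.330, apex=0.134, x_land=54.120, impact vy=-1.618
  bounce: vy ← 0.59·1.618 = 0.955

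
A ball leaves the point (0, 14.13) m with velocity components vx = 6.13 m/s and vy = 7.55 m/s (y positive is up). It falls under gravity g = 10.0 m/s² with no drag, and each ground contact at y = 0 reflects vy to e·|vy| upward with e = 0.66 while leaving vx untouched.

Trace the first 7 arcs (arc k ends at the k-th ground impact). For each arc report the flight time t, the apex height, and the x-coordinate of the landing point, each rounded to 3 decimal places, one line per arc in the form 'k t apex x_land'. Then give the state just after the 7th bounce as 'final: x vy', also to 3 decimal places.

1 2.598 16.980 15.925
2 2.433 7.397 30.836
3 1.605 3.222 40.678
4 1.060 1.403 47.173
5 0.699 0.611 51.460
6 0.462 0.266 54.290
7 0.305 0.116 56.157
final: 56.157 1.005

Arc 1: start y=14.130, vy=7.550 → t=2.598, apex=16.980, x_land=15.925, impact vy=-18.428
  bounce: vy ← 0.66·18.428 = 12.163
Arc 2: start y=0.000, vy=12.163 → t=2.433, apex=7.397, x_land=30.836, impact vy=-12.163
  bounce: vy ← 0.66·12.163 = 8.027
Arc 3: start y=0.000, vy=8.027 → t=1.605, apex=3.222, x_land=40.678, impact vy=-8.027
  bounce: vy ← 0.66·8.027 = 5.298
Arc 4: start y=0.000, vy=5.298 → t=1.060, apex=1.403, x_land=47.173, impact vy=-5.298
  bounce: vy ← 0.66·5.298 = 3.497
Arc 5: start y=0.000, vy=3.497 → t=0.699, apex=0.611, x_land=51.460, impact vy=-3.497
  bounce: vy ← 0.66·3.497 = 2.308
Arc 6: start y=0.000, vy=2.308 → t=0.462, apex=0.266, x_land=54.290, impact vy=-2.308
  bounce: vy ← 0.66·2.308 = 1.523
Arc 7: start y=0.000, vy=1.523 → t=0.305, apex=0.116, x_land=56.157, impact vy=-1.523
  bounce: vy ← 0.66·1.523 = 1.005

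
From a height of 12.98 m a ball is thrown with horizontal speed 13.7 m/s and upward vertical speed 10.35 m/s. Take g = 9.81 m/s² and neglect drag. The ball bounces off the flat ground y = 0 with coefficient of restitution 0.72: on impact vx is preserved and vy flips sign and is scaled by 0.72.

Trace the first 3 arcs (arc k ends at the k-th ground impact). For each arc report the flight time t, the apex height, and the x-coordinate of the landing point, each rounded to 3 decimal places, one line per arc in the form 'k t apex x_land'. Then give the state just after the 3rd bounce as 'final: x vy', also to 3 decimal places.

Arc 1: start y=12.980, vy=10.350 → t=2.994, apex=18.440, x_land=41.017, impact vy=-19.021
  bounce: vy ← 0.72·19.021 = 13.695
Arc 2: start y=0.000, vy=13.695 → t=2.792, apex=9.559, x_land=79.268, impact vy=-13.695
  bounce: vy ← 0.72·13.695 = 9.860
Arc 3: start y=0.000, vy=9.860 → t=2.010, apex=4.956, x_land=106.809, impact vy=-9.860
  bounce: vy ← 0.72·9.860 = 7.099

1 2.994 18.440 41.017
2 2.792 9.559 79.268
3 2.010 4.956 106.809
final: 106.809 7.099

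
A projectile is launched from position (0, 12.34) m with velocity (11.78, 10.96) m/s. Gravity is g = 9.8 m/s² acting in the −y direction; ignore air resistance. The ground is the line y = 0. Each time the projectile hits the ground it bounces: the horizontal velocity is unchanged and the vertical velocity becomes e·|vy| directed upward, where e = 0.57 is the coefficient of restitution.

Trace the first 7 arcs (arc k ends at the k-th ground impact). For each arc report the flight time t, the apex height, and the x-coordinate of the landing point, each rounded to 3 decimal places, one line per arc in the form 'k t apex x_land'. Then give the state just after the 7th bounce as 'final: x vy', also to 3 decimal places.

1 3.060 18.469 36.044
2 2.213 6.000 62.116
3 1.262 1.950 76.977
4 0.719 0.633 85.448
5 0.410 0.206 90.276
6 0.234 0.067 93.028
7 0.133 0.022 94.597
final: 94.597 0.372

Arc 1: start y=12.340, vy=10.960 → t=3.060, apex=18.469, x_land=36.044, impact vy=-19.026
  bounce: vy ← 0.57·19.026 = 10.845
Arc 2: start y=0.000, vy=10.845 → t=2.213, apex=6.000, x_land=62.116, impact vy=-10.845
  bounce: vy ← 0.57·10.845 = 6.182
Arc 3: start y=0.000, vy=6.182 → t=1.262, apex=1.950, x_land=76.977, impact vy=-6.182
  bounce: vy ← 0.57·6.182 = 3.523
Arc 4: start y=0.000, vy=3.523 → t=0.719, apex=0.633, x_land=85.448, impact vy=-3.523
  bounce: vy ← 0.57·3.523 = 2.008
Arc 5: start y=0.000, vy=2.008 → t=0.410, apex=0.206, x_land=90.276, impact vy=-2.008
  bounce: vy ← 0.57·2.008 = 1.145
Arc 6: start y=0.000, vy=1.145 → t=0.234, apex=0.067, x_land=93.028, impact vy=-1.145
  bounce: vy ← 0.57·1.145 = 0.653
Arc 7: start y=0.000, vy=0.653 → t=0.133, apex=0.022, x_land=94.597, impact vy=-0.653
  bounce: vy ← 0.57·0.653 = 0.372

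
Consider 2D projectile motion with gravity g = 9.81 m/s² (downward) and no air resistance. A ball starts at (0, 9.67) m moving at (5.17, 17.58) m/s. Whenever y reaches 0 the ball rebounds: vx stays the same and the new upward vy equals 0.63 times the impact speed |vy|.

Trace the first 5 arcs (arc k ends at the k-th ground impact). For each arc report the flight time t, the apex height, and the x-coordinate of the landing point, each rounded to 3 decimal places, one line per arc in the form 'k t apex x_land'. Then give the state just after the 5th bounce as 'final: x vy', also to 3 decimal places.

Arc 1: start y=9.670, vy=17.580 → t=4.069, apex=25.422, x_land=21.035, impact vy=-22.333
  bounce: vy ← 0.63·22.333 = 14.070
Arc 2: start y=0.000, vy=14.070 → t=2.869, apex=10.090, x_land=35.865, impact vy=-14.070
  bounce: vy ← 0.63·14.070 = 8.864
Arc 3: start y=0.000, vy=8.864 → t=1.807, apex=4.005, x_land=45.208, impact vy=-8.864
  bounce: vy ← 0.63·8.864 = 5.584
Arc 4: start y=0.000, vy=5.584 → t=1.139, apex=1.589, x_land=51.094, impact vy=-5.584
  bounce: vy ← 0.63·5.584 = 3.518
Arc 5: start y=0.000, vy=3.518 → t=0.717, apex=0.631, x_land=54.803, impact vy=-3.518
  bounce: vy ← 0.63·3.518 = 2.216

1 4.069 25.422 21.035
2 2.869 10.090 35.865
3 1.807 4.005 45.208
4 1.139 1.589 51.094
5 0.717 0.631 54.803
final: 54.803 2.216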